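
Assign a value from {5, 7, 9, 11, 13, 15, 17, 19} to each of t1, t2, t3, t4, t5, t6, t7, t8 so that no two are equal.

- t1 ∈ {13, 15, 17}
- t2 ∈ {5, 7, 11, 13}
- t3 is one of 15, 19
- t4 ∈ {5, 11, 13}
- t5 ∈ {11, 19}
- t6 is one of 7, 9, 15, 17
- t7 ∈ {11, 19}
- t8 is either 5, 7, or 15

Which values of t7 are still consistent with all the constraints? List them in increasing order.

Among the 8 variables, 9 fits only t6 (and all 8 values in {5, 7, 9, 11, 13, 15, 17, 19} must be used), so t6 = 9.
The 7 still-open variables together cover exactly {5, 7, 11, 13, 15, 17, 19} — 7 values for 7 variables — and 17 appears only in t1's list, so t1 = 17.
The 2 variables t5 and t7 are confined to {11, 19}, which locks those values in; drop them from t2, t3, t4.
t3 has just one choice, so t3 = 15. Remove 15 from t8.
No further eliminations apply; t7 can still be any of 11, 19.

11, 19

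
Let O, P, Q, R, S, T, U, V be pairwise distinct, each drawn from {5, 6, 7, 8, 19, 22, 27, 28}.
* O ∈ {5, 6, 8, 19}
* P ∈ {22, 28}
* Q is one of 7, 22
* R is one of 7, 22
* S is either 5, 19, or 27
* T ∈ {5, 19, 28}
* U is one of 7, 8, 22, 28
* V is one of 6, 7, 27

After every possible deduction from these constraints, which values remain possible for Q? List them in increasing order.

7, 22

Q and R between them cover only {7, 22} — a naked pair. Remove those values from P, U, V.
P has just one choice, so P = 28. Remove 28 from T, U.
U must be 8 (only option left). Strike 8 from O.
No further eliminations apply; Q can still be any of 7, 22.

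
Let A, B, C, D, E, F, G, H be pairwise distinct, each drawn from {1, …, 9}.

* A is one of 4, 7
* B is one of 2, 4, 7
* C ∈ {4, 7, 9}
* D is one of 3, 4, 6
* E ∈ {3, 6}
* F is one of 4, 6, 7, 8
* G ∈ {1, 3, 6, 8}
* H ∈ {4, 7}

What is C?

The 8 variables together cover exactly {1, 2, 3, 4, 6, 7, 8, 9} — 8 values for 8 variables — and 1 appears only in G's list, so G = 1.
Among the 7 still-open variables, 2 fits only B (and all 7 values in {2, 3, 4, 6, 7, 8, 9} must be used), so B = 2.
Among the 6 still-open variables, 8 fits only F (and all 6 values in {3, 4, 6, 7, 8, 9} must be used), so F = 8.
The 5 still-open variables draw from only 5 values {3, 4, 6, 7, 9}, so each is used; only C can be 9, hence C = 9.

9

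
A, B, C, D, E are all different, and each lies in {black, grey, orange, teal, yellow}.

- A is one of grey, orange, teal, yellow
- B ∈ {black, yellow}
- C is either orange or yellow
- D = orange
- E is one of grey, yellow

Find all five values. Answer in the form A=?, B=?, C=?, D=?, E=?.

A=teal, B=black, C=yellow, D=orange, E=grey

D has just one choice, so D = orange. Eliminate orange elsewhere: A, C.
That leaves C = yellow. Strike yellow from A, B, E.
E has just one choice, so E = grey. Strike grey from A.
A's domain is down to {teal}, so A = teal.
B must be black (only option left).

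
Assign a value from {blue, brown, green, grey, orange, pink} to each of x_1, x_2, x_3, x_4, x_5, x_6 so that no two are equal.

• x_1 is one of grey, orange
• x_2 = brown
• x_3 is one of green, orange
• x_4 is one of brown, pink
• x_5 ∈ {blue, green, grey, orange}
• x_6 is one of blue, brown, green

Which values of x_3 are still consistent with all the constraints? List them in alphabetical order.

x_2's domain is down to {brown}, so x_2 = brown. So x_4, x_6 can't be brown.
x_4's domain is down to {pink}, so x_4 = pink.
No further eliminations apply; x_3 can still be any of green, orange.

green, orange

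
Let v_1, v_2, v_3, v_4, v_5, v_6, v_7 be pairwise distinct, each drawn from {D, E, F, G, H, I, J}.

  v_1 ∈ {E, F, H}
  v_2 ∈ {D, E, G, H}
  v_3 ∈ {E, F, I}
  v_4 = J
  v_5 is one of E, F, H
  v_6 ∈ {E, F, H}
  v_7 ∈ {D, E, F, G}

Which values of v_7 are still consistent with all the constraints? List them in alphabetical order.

v_4's domain is down to {J}, so v_4 = J.
The 6 still-open variables draw from only 6 values {D, E, F, G, H, I}, so each is used; only v_3 can be I, hence v_3 = I.
v_1, v_5, v_6 between them cover only {E, F, H} — a naked triple. Remove those values from v_2, v_7.
No further eliminations apply; v_7 can still be any of D, G.

D, G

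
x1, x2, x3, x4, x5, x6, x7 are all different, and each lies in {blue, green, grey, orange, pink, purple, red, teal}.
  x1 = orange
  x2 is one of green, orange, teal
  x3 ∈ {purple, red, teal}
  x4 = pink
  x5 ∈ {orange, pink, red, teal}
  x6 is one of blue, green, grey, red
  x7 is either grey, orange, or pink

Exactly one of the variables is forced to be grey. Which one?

x1 has just one choice, so x1 = orange. Eliminate orange elsewhere: x2, x5, x7.
That leaves x4 = pink. So x5, x7 can't be pink.
So grey goes to x7.

x7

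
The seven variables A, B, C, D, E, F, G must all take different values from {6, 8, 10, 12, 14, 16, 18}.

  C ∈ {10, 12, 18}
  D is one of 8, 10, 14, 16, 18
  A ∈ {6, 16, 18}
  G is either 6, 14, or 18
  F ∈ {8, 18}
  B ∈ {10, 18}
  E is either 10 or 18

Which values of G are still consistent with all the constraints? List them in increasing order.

Among the 7 variables, 12 fits only C (and all 7 values in {6, 8, 10, 12, 14, 16, 18} must be used), so C = 12.
B and E between them cover only {10, 18} — a naked pair. Remove those values from A, D, F, G.
F's domain is down to {8}, so F = 8. Strike 8 from D.
No further eliminations apply; G can still be any of 6, 14.

6, 14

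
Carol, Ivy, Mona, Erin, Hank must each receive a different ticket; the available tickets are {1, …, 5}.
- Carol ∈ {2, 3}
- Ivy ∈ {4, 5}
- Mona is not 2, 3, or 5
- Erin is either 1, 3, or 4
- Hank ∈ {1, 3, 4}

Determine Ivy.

The 5 variables draw from only 5 values {1, 2, 3, 4, 5}, so each is used; only Carol can be 2, hence Carol = 2.
The 4 still-open variables draw from only 4 values {1, 3, 4, 5}, so each is used; only Ivy can be 5, hence Ivy = 5.

5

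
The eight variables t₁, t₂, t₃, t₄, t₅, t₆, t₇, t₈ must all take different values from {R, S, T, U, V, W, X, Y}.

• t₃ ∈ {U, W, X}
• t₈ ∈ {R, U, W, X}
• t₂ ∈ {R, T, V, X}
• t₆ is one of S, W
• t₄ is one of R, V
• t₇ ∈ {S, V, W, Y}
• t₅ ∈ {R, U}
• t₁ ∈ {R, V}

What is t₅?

The 8 variables together cover exactly {R, S, T, U, V, W, X, Y} — 8 values for 8 variables — and T appears only in t₂'s list, so t₂ = T.
The 7 still-open variables together cover exactly {R, S, U, V, W, X, Y} — 7 values for 7 variables — and Y appears only in t₇'s list, so t₇ = Y.
Among the 6 still-open variables, S fits only t₆ (and all 6 values in {R, S, U, V, W, X} must be used), so t₆ = S.
The 2 variables t₁ and t₄ are confined to {R, V}, which locks those values in; drop them from t₅, t₈.
So t₅ = U.

U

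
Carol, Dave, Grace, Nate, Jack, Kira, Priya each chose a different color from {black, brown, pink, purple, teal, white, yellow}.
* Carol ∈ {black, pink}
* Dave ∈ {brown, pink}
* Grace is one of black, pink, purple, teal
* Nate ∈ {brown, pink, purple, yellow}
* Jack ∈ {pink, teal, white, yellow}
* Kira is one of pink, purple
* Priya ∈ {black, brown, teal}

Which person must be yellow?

Nate

The 7 variables draw from only 7 values {black, brown, pink, purple, teal, white, yellow}, so each is used; only Jack can be white, hence Jack = white.
The 6 still-open variables draw from only 6 values {black, brown, pink, purple, teal, yellow}, so each is used; only Nate can be yellow, hence Nate = yellow.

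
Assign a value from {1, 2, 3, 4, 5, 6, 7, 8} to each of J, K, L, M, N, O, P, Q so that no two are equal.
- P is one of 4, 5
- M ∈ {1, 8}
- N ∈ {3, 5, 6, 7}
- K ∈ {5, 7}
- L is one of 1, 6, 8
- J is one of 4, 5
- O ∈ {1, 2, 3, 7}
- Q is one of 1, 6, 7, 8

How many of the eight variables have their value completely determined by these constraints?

3

The 8 variables draw from only 8 values {1, 2, 3, 4, 5, 6, 7, 8}, so each is used; only O can be 2, hence O = 2.
The 7 still-open variables draw from only 7 values {1, 3, 4, 5, 6, 7, 8}, so each is used; only N can be 3, hence N = 3.
J and P share exactly the 2 values {4, 5}; by pigeonhole those values go to them, so strike 4, 5 from K.
K has just one choice, so K = 7. Eliminate 7 elsewhere: Q.
Determined: K=7, N=3, O=2. The other variables each still have more than one consistent value. That makes 3.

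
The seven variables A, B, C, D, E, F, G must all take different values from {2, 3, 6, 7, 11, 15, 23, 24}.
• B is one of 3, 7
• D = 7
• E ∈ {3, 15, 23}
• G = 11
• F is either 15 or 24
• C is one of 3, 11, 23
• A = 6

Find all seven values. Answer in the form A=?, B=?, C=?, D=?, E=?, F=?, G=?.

A's domain is down to {6}, so A = 6.
That leaves D = 7. Remove 7 from B.
G has just one choice, so G = 11. Eliminate 11 elsewhere: C.
That leaves B = 3. Remove 3 from C, E.
C's domain is down to {23}, so C = 23. Remove 23 from E.
E must be 15 (only option left). So F can't be 15.
F must be 24 (only option left).

A=6, B=3, C=23, D=7, E=15, F=24, G=11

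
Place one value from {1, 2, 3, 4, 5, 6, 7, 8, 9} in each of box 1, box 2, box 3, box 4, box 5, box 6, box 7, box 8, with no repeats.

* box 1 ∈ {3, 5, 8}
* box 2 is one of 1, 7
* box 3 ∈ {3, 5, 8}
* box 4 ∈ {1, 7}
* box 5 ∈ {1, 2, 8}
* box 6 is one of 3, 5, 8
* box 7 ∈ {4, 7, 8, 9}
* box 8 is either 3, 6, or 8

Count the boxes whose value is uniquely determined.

box 2 and box 4 between them cover only {1, 7} — a naked pair. Remove those values from box 5, box 7.
box 1, box 3, box 6 share exactly the 3 values {3, 5, 8}; by pigeonhole those values go to them, so strike 3, 5, 8 from box 5, box 7, box 8.
That leaves box 5 = 2.
box 8 must be 6 (only option left).
Determined: box 5=2, box 8=6. The other boxes each still have more than one consistent value. That makes 2.

2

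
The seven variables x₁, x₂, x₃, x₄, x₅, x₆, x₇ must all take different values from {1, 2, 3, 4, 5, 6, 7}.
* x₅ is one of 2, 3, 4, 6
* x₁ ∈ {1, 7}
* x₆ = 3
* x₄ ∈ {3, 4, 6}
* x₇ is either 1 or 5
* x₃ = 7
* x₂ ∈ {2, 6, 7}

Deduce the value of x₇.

5

x₃ must be 7 (only option left). So x₁, x₂ can't be 7.
x₆ must be 3 (only option left). Eliminate 3 elsewhere: x₄, x₅.
That leaves x₁ = 1. Strike 1 from x₇.
So x₇ = 5.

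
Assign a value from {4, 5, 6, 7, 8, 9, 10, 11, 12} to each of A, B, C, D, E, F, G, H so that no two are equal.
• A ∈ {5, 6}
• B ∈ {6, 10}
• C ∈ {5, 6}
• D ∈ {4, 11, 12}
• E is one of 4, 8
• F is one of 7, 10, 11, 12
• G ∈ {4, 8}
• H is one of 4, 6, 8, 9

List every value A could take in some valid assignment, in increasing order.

The 2 variables A and C are confined to {5, 6}, which locks those values in; drop them from B, H.
That leaves B = 10. Remove 10 from F.
E and G share exactly the 2 values {4, 8}; by pigeonhole those values go to them, so strike 4, 8 from D, H.
H's domain is down to {9}, so H = 9.
No further eliminations apply; A can still be any of 5, 6.

5, 6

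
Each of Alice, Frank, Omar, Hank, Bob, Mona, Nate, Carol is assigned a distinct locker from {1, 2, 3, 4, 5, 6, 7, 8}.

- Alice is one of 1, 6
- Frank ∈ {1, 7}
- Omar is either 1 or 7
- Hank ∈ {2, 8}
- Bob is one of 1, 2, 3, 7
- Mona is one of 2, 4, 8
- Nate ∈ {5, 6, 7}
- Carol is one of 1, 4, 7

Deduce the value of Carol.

Among the 8 variables, 3 fits only Bob (and all 8 values in {1, 2, 3, 4, 5, 6, 7, 8} must be used), so Bob = 3.
The 7 still-open variables together cover exactly {1, 2, 4, 5, 6, 7, 8} — 7 values for 7 variables — and 5 appears only in Nate's list, so Nate = 5.
The 6 still-open variables draw from only 6 values {1, 2, 4, 6, 7, 8}, so each is used; only Alice can be 6, hence Alice = 6.
The 2 variables Frank and Omar are confined to {1, 7}, which locks those values in; drop them from Carol.
So Carol = 4.

4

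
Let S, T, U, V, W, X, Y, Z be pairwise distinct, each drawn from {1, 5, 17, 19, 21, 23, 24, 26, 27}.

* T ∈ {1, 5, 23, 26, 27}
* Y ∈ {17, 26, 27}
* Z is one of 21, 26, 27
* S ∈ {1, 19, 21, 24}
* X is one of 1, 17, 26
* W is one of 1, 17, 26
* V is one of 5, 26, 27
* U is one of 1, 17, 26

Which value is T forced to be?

23

U, W, X between them cover only {1, 17, 26} — a naked triple. Remove those values from S, T, V, Y, Z.
That leaves Y = 27. So T, V, Z can't be 27.
Z's domain is down to {21}, so Z = 21. Remove 21 from S.
That leaves V = 5. So T can't be 5.
So T = 23.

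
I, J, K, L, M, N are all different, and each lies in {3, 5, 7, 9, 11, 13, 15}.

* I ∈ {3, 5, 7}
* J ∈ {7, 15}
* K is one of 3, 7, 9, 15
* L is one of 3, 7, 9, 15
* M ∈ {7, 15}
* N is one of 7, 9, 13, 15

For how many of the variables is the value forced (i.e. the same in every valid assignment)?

2

The 6 variables draw from only 6 values {3, 5, 7, 9, 13, 15}, so each is used; only I can be 5, hence I = 5.
The 5 still-open variables draw from only 5 values {3, 7, 9, 13, 15}, so each is used; only N can be 13, hence N = 13.
The 2 variables J and M are confined to {7, 15}, which locks those values in; drop them from K, L.
Determined: I=5, N=13. The other variables each still have more than one consistent value. That makes 2.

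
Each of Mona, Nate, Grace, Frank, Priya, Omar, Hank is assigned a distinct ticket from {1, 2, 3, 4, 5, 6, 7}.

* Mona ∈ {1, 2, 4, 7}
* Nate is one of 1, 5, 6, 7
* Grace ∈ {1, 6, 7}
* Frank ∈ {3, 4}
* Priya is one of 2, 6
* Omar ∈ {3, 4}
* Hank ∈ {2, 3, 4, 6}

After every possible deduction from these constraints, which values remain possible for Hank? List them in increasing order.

Among the 7 variables, 5 fits only Nate (and all 7 values in {1, 2, 3, 4, 5, 6, 7} must be used), so Nate = 5.
Frank and Omar between them cover only {3, 4} — a naked pair. Remove those values from Mona, Hank.
Priya and Hank share exactly the 2 values {2, 6}; by pigeonhole those values go to them, so strike 2, 6 from Mona, Grace.
No further eliminations apply; Hank can still be any of 2, 6.

2, 6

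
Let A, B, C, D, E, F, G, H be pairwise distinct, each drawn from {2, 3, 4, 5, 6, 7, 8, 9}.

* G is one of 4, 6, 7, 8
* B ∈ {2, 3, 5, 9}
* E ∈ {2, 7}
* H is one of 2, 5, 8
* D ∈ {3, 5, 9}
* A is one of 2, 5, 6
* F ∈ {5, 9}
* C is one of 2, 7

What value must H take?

8

The 8 variables draw from only 8 values {2, 3, 4, 5, 6, 7, 8, 9}, so each is used; only G can be 4, hence G = 4.
The 7 still-open variables together cover exactly {2, 3, 5, 6, 7, 8, 9} — 7 values for 7 variables — and 6 appears only in A's list, so A = 6.
The 6 still-open variables together cover exactly {2, 3, 5, 7, 8, 9} — 6 values for 6 variables — and 8 appears only in H's list, so H = 8.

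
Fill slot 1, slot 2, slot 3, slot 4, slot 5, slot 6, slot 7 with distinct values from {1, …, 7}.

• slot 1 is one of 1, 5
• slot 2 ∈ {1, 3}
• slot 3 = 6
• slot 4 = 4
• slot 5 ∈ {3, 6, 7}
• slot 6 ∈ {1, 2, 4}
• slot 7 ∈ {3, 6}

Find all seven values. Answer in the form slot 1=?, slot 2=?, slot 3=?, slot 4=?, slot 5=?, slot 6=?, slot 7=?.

slot 1=5, slot 2=1, slot 3=6, slot 4=4, slot 5=7, slot 6=2, slot 7=3

slot 3's domain is down to {6}, so slot 3 = 6. Eliminate 6 elsewhere: slot 5, slot 7.
slot 4 has just one choice, so slot 4 = 4. So slot 6 can't be 4.
That leaves slot 7 = 3. Strike 3 from slot 2, slot 5.
slot 2's domain is down to {1}, so slot 2 = 1. Strike 1 from slot 1, slot 6.
slot 5 must be 7 (only option left).
That leaves slot 6 = 2.
slot 1's domain is down to {5}, so slot 1 = 5.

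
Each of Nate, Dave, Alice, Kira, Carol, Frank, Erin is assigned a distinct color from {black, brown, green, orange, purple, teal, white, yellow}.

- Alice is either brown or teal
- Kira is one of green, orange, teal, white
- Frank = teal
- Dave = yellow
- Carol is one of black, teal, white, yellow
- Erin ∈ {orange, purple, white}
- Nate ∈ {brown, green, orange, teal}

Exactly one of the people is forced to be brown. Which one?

Dave's domain is down to {yellow}, so Dave = yellow. Remove yellow from Carol.
Frank has just one choice, so Frank = teal. So Nate, Alice, Kira, Carol can't be teal.
So brown goes to Alice.

Alice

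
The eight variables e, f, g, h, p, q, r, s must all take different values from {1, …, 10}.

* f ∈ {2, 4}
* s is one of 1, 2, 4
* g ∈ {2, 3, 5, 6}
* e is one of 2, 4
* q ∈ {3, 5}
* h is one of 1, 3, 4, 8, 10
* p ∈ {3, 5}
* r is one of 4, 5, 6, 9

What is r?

9

The 2 variables e and f are confined to {2, 4}, which locks those values in; drop them from g, h, r, s.
s has just one choice, so s = 1. Strike 1 from h.
The 2 variables p and q are confined to {3, 5}, which locks those values in; drop them from g, h, r.
g's domain is down to {6}, so g = 6. Remove 6 from r.
So r = 9.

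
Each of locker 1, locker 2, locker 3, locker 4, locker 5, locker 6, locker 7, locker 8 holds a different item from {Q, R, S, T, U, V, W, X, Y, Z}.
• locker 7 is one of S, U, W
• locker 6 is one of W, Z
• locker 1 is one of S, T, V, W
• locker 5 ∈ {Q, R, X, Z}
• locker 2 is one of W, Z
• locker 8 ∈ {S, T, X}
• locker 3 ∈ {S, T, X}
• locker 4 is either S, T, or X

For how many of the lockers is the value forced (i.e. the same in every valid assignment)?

2

The 2 variables locker 2 and locker 6 are confined to {W, Z}, which locks those values in; drop them from locker 1, locker 5, locker 7.
locker 3, locker 4, locker 8 share exactly the 3 values {S, T, X}; by pigeonhole those values go to them, so strike S, T, X from locker 1, locker 5, locker 7.
locker 1 must be V (only option left).
locker 7 must be U (only option left).
Determined: locker 1=V, locker 7=U. The other lockers each still have more than one consistent value. That makes 2.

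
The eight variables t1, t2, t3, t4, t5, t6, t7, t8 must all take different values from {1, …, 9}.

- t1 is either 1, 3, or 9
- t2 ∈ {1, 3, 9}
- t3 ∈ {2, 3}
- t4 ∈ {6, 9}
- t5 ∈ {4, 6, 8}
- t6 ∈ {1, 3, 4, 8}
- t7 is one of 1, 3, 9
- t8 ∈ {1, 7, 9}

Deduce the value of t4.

6

Among the 8 variables, 2 fits only t3 (and all 8 values in {1, 2, 3, 4, 6, 7, 8, 9} must be used), so t3 = 2.
The 7 still-open variables together cover exactly {1, 3, 4, 6, 7, 8, 9} — 7 values for 7 variables — and 7 appears only in t8's list, so t8 = 7.
t1, t2, t7 share exactly the 3 values {1, 3, 9}; by pigeonhole those values go to them, so strike 1, 3, 9 from t4, t6.
So t4 = 6.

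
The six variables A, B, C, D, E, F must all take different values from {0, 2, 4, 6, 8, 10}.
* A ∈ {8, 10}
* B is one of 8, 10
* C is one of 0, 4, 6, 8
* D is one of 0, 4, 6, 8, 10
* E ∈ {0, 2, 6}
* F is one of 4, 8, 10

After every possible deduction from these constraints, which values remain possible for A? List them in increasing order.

8, 10

The 6 variables together cover exactly {0, 2, 4, 6, 8, 10} — 6 values for 6 variables — and 2 appears only in E's list, so E = 2.
A and B share exactly the 2 values {8, 10}; by pigeonhole those values go to them, so strike 8, 10 from C, D, F.
That leaves F = 4. Remove 4 from C, D.
No further eliminations apply; A can still be any of 8, 10.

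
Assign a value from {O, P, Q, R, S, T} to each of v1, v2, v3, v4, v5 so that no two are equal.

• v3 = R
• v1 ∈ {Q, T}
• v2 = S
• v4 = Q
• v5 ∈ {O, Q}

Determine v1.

T

v2 has just one choice, so v2 = S.
That leaves v3 = R.
v4's domain is down to {Q}, so v4 = Q. Remove Q from v1, v5.
So v1 = T.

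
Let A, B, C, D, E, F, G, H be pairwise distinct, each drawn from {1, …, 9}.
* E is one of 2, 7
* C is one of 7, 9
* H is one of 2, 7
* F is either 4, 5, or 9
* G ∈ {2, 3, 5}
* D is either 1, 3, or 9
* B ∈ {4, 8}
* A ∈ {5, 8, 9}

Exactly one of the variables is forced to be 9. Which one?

C

The 8 variables together cover exactly {1, 2, 3, 4, 5, 7, 8, 9} — 8 values for 8 variables — and 1 appears only in D's list, so D = 1.
The 7 still-open variables together cover exactly {2, 3, 4, 5, 7, 8, 9} — 7 values for 7 variables — and 3 appears only in G's list, so G = 3.
E and H share exactly the 2 values {2, 7}; by pigeonhole those values go to them, so strike 2, 7 from C.
So 9 goes to C.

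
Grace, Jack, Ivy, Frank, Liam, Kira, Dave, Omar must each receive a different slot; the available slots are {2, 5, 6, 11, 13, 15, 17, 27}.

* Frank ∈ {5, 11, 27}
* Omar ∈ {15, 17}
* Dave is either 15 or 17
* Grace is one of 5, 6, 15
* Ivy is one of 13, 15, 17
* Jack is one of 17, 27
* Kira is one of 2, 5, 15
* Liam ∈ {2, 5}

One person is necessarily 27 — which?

The 8 variables draw from only 8 values {2, 5, 6, 11, 13, 15, 17, 27}, so each is used; only Grace can be 6, hence Grace = 6.
The 7 still-open variables draw from only 7 values {2, 5, 11, 13, 15, 17, 27}, so each is used; only Frank can be 11, hence Frank = 11.
The 6 still-open variables together cover exactly {2, 5, 13, 15, 17, 27} — 6 values for 6 variables — and 13 appears only in Ivy's list, so Ivy = 13.
Among the 5 still-open variables, 27 fits only Jack (and all 5 values in {2, 5, 15, 17, 27} must be used), so Jack = 27.

Jack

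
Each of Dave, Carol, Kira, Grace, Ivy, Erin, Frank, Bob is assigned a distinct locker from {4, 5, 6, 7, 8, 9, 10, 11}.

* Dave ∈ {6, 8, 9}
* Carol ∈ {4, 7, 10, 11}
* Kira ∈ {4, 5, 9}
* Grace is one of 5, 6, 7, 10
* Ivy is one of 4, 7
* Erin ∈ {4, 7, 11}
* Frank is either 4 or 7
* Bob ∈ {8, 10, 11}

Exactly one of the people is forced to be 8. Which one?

Bob

The 2 variables Ivy and Frank are confined to {4, 7}, which locks those values in; drop them from Carol, Kira, Grace, Erin.
That leaves Erin = 11. Strike 11 from Carol, Bob.
Carol has just one choice, so Carol = 10. Eliminate 10 elsewhere: Grace, Bob.
So 8 goes to Bob.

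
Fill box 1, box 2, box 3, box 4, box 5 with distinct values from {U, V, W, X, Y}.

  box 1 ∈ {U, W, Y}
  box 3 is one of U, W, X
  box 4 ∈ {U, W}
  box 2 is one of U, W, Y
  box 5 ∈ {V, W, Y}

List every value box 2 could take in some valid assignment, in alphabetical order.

U, W, Y

Among the 5 variables, V fits only box 5 (and all 5 values in {U, V, W, X, Y} must be used), so box 5 = V.
Among the 4 still-open variables, X fits only box 3 (and all 4 values in {U, W, X, Y} must be used), so box 3 = X.
No further eliminations apply; box 2 can still be any of U, W, Y.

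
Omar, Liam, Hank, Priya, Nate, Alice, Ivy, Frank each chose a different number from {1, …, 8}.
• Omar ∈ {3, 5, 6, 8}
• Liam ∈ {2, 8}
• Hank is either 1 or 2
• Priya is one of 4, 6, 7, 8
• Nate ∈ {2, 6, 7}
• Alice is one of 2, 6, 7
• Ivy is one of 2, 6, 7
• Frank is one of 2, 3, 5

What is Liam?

Among the 8 variables, 1 fits only Hank (and all 8 values in {1, 2, 3, 4, 5, 6, 7, 8} must be used), so Hank = 1.
The 7 still-open variables together cover exactly {2, 3, 4, 5, 6, 7, 8} — 7 values for 7 variables — and 4 appears only in Priya's list, so Priya = 4.
Nate, Alice, Ivy between them cover only {2, 6, 7} — a naked triple. Remove those values from Omar, Liam, Frank.
So Liam = 8.

8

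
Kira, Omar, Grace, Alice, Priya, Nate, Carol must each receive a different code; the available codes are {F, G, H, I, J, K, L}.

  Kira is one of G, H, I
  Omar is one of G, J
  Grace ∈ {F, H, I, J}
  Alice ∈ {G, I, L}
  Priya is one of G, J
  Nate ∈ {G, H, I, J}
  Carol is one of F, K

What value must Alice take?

L

Among the 7 variables, K fits only Carol (and all 7 values in {F, G, H, I, J, K, L} must be used), so Carol = K.
The 6 still-open variables together cover exactly {F, G, H, I, J, L} — 6 values for 6 variables — and F appears only in Grace's list, so Grace = F.
Among the 5 still-open variables, L fits only Alice (and all 5 values in {G, H, I, J, L} must be used), so Alice = L.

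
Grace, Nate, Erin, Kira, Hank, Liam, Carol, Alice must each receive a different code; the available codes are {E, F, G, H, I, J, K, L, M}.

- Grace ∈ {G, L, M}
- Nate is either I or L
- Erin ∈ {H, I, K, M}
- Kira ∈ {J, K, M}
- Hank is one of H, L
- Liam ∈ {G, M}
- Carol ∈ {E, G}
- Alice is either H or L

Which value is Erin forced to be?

Among the 8 variables, E fits only Carol (and all 8 values in {E, G, H, I, J, K, L, M} must be used), so Carol = E.
The 7 still-open variables draw from only 7 values {G, H, I, J, K, L, M}, so each is used; only Kira can be J, hence Kira = J.
The 6 still-open variables together cover exactly {G, H, I, K, L, M} — 6 values for 6 variables — and K appears only in Erin's list, so Erin = K.

K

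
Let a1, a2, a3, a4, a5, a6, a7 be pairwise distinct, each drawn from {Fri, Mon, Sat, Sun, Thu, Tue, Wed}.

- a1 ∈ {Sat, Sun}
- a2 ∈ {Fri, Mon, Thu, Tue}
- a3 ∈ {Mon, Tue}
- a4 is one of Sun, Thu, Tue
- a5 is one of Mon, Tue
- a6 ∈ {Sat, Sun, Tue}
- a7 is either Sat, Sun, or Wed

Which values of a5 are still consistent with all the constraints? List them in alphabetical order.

The 7 variables draw from only 7 values {Fri, Mon, Sat, Sun, Thu, Tue, Wed}, so each is used; only a2 can be Fri, hence a2 = Fri.
Among the 6 still-open variables, Thu fits only a4 (and all 6 values in {Mon, Sat, Sun, Thu, Tue, Wed} must be used), so a4 = Thu.
Among the 5 still-open variables, Wed fits only a7 (and all 5 values in {Mon, Sat, Sun, Tue, Wed} must be used), so a7 = Wed.
a3 and a5 share exactly the 2 values {Mon, Tue}; by pigeonhole those values go to them, so strike Mon, Tue from a6.
No further eliminations apply; a5 can still be any of Mon, Tue.

Mon, Tue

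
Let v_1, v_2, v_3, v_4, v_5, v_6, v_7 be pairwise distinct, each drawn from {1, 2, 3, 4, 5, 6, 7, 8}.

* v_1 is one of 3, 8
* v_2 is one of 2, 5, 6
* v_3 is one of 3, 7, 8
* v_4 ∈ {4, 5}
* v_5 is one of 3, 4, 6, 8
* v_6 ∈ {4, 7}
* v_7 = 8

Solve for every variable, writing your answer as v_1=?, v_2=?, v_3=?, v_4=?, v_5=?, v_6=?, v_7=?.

v_7's domain is down to {8}, so v_7 = 8. Remove 8 from v_1, v_3, v_5.
That leaves v_1 = 3. Remove 3 from v_3, v_5.
v_3's domain is down to {7}, so v_3 = 7. Remove 7 from v_6.
That leaves v_6 = 4. Eliminate 4 elsewhere: v_4, v_5.
v_4's domain is down to {5}, so v_4 = 5. Eliminate 5 elsewhere: v_2.
That leaves v_5 = 6. Strike 6 from v_2.
v_2 has just one choice, so v_2 = 2.

v_1=3, v_2=2, v_3=7, v_4=5, v_5=6, v_6=4, v_7=8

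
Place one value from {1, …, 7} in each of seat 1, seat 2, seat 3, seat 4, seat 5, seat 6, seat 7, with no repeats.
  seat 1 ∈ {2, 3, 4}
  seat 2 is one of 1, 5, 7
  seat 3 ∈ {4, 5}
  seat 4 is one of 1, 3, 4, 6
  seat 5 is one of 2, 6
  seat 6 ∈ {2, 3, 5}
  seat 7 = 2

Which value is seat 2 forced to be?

seat 7 must be 2 (only option left). Strike 2 from seat 1, seat 5, seat 6.
That leaves seat 5 = 6. Strike 6 from seat 4.
The 5 still-open variables together cover exactly {1, 3, 4, 5, 7} — 5 values for 5 variables — and 7 appears only in seat 2's list, so seat 2 = 7.

7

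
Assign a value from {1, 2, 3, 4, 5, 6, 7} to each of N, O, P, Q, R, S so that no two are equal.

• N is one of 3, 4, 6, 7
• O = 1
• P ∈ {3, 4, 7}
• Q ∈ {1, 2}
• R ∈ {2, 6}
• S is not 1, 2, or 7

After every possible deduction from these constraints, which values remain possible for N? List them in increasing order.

3, 4, 7

O's domain is down to {1}, so O = 1. So Q can't be 1.
That leaves Q = 2. Eliminate 2 elsewhere: R.
R must be 6 (only option left). Eliminate 6 elsewhere: N, S.
No further eliminations apply; N can still be any of 3, 4, 7.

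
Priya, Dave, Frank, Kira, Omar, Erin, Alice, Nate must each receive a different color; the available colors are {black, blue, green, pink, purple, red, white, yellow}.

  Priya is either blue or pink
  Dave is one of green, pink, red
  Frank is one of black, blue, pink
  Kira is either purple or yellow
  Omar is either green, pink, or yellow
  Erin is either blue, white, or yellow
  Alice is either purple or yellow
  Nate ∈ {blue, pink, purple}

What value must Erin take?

Among the 8 variables, black fits only Frank (and all 8 values in {black, blue, green, pink, purple, red, white, yellow} must be used), so Frank = black.
Among the 7 still-open variables, red fits only Dave (and all 7 values in {blue, green, pink, purple, red, white, yellow} must be used), so Dave = red.
The 6 still-open variables draw from only 6 values {blue, green, pink, purple, white, yellow}, so each is used; only Omar can be green, hence Omar = green.
The 5 still-open variables together cover exactly {blue, pink, purple, white, yellow} — 5 values for 5 variables — and white appears only in Erin's list, so Erin = white.

white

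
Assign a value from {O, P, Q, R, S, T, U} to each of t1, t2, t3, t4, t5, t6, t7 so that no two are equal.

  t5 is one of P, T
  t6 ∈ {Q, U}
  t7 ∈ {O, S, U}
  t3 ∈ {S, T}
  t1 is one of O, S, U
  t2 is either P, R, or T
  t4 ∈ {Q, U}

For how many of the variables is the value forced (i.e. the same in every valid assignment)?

3

The 7 variables together cover exactly {O, P, Q, R, S, T, U} — 7 values for 7 variables — and R appears only in t2's list, so t2 = R.
Among the 6 still-open variables, P fits only t5 (and all 6 values in {O, P, Q, S, T, U} must be used), so t5 = P.
Among the 5 still-open variables, T fits only t3 (and all 5 values in {O, Q, S, T, U} must be used), so t3 = T.
The 2 variables t4 and t6 are confined to {Q, U}, which locks those values in; drop them from t1, t7.
Determined: t2=R, t3=T, t5=P. The other variables each still have more than one consistent value. That makes 3.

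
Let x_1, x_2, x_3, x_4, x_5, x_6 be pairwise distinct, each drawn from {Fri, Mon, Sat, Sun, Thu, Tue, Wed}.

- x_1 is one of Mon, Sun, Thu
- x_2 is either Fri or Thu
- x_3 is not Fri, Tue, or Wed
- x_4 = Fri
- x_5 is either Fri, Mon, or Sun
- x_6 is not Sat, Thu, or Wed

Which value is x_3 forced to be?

x_4's domain is down to {Fri}, so x_4 = Fri. Remove Fri from x_2, x_5, x_6.
That leaves x_2 = Thu. Eliminate Thu elsewhere: x_1, x_3.
The 4 still-open variables draw from only 4 values {Mon, Sat, Sun, Tue}, so each is used; only x_3 can be Sat, hence x_3 = Sat.

Sat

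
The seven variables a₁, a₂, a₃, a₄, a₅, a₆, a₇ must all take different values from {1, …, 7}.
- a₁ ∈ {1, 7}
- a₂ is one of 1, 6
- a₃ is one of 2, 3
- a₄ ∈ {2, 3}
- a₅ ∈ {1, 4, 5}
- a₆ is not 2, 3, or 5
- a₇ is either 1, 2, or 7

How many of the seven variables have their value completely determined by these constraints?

3

The 7 variables draw from only 7 values {1, 2, 3, 4, 5, 6, 7}, so each is used; only a₅ can be 5, hence a₅ = 5.
The 6 still-open variables draw from only 6 values {1, 2, 3, 4, 6, 7}, so each is used; only a₆ can be 4, hence a₆ = 4.
The 5 still-open variables draw from only 5 values {1, 2, 3, 6, 7}, so each is used; only a₂ can be 6, hence a₂ = 6.
a₃ and a₄ share exactly the 2 values {2, 3}; by pigeonhole those values go to them, so strike 2, 3 from a₇.
Determined: a₂=6, a₅=5, a₆=4. The other variables each still have more than one consistent value. That makes 3.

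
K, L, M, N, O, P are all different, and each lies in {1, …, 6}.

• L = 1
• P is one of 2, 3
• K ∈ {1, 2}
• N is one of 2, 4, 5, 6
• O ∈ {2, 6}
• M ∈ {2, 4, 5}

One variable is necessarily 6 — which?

O

L's domain is down to {1}, so L = 1. Strike 1 from K.
K's domain is down to {2}, so K = 2. So M, N, O, P can't be 2.
So 6 goes to O.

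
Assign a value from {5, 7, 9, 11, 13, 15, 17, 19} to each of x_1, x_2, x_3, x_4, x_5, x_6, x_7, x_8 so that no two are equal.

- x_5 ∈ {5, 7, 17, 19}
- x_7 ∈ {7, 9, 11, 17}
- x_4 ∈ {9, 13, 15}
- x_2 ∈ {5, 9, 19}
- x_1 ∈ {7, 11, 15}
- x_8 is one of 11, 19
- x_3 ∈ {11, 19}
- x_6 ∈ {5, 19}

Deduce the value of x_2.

9

The 8 variables draw from only 8 values {5, 7, 9, 11, 13, 15, 17, 19}, so each is used; only x_4 can be 13, hence x_4 = 13.
Among the 7 still-open variables, 15 fits only x_1 (and all 7 values in {5, 7, 9, 11, 15, 17, 19} must be used), so x_1 = 15.
The 2 variables x_3 and x_8 are confined to {11, 19}, which locks those values in; drop them from x_2, x_5, x_6, x_7.
x_6's domain is down to {5}, so x_6 = 5. Strike 5 from x_2, x_5.
So x_2 = 9.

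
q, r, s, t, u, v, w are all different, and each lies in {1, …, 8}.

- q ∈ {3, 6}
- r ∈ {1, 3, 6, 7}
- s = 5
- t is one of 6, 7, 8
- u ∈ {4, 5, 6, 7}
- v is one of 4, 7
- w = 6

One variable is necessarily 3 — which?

s must be 5 (only option left). Strike 5 from u.
w has just one choice, so w = 6. Strike 6 from q, r, t, u.
So 3 goes to q.

q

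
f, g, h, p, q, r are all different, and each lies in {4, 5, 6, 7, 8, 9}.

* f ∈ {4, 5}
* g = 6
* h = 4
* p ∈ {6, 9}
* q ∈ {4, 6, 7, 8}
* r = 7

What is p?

9

g's domain is down to {6}, so g = 6. Remove 6 from p, q.
So p = 9.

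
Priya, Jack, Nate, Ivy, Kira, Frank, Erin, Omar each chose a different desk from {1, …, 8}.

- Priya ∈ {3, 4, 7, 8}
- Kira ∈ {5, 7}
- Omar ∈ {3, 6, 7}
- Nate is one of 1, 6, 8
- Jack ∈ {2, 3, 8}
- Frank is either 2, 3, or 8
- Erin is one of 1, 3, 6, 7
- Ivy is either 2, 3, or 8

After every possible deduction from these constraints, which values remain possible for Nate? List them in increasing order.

1, 6

The 8 variables together cover exactly {1, 2, 3, 4, 5, 6, 7, 8} — 8 values for 8 variables — and 4 appears only in Priya's list, so Priya = 4.
Among the 7 still-open variables, 5 fits only Kira (and all 7 values in {1, 2, 3, 5, 6, 7, 8} must be used), so Kira = 5.
The 3 variables Jack, Ivy, Frank are confined to {2, 3, 8}, which locks those values in; drop them from Nate, Erin, Omar.
No further eliminations apply; Nate can still be any of 1, 6.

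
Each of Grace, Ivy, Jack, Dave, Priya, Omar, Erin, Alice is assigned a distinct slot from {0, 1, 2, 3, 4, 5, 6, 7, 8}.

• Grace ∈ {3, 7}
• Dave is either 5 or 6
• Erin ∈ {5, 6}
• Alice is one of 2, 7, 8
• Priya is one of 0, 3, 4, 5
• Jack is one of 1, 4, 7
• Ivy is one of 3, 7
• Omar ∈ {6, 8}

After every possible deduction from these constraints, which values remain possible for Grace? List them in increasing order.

Grace and Ivy between them cover only {3, 7} — a naked pair. Remove those values from Jack, Priya, Alice.
Dave and Erin share exactly the 2 values {5, 6}; by pigeonhole those values go to them, so strike 5, 6 from Priya, Omar.
Omar has just one choice, so Omar = 8. Strike 8 from Alice.
Alice's domain is down to {2}, so Alice = 2.
No further eliminations apply; Grace can still be any of 3, 7.

3, 7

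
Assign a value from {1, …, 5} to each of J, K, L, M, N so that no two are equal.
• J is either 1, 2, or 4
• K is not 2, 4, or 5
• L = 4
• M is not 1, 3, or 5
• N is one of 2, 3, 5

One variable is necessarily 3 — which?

L has just one choice, so L = 4. Eliminate 4 elsewhere: J, M.
That leaves M = 2. So J, N can't be 2.
That leaves J = 1. Strike 1 from K.
So 3 goes to K.

K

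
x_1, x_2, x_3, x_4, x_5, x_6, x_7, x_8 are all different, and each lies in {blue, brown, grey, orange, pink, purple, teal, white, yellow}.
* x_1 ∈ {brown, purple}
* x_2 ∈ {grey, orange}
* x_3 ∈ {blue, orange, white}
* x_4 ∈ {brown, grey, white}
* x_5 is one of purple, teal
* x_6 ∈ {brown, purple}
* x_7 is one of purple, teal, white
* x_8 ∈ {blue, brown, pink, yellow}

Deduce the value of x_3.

blue

x_1 and x_6 share exactly the 2 values {brown, purple}; by pigeonhole those values go to them, so strike brown, purple from x_4, x_5, x_7, x_8.
x_5's domain is down to {teal}, so x_5 = teal. Remove teal from x_7.
x_7 has just one choice, so x_7 = white. So x_3, x_4 can't be white.
x_4 has just one choice, so x_4 = grey. Strike grey from x_2.
x_2 must be orange (only option left). Remove orange from x_3.
So x_3 = blue.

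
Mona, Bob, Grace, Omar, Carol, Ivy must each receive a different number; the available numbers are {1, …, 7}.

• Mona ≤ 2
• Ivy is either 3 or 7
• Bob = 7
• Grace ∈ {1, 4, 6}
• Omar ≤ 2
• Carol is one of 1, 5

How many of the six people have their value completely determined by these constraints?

Bob has just one choice, so Bob = 7. Eliminate 7 elsewhere: Ivy.
Ivy must be 3 (only option left).
The 2 variables Mona and Omar are confined to {1, 2}, which locks those values in; drop them from Grace, Carol.
That leaves Carol = 5.
Determined: Bob=7, Carol=5, Ivy=3. The other people each still have more than one consistent value. That makes 3.

3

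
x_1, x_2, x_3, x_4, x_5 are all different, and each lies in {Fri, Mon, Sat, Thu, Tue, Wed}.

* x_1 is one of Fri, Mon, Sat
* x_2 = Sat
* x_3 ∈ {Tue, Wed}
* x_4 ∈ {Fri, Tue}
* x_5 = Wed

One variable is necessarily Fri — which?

x_4

x_2 has just one choice, so x_2 = Sat. Strike Sat from x_1.
x_5's domain is down to {Wed}, so x_5 = Wed. So x_3 can't be Wed.
x_3 has just one choice, so x_3 = Tue. Strike Tue from x_4.
So Fri goes to x_4.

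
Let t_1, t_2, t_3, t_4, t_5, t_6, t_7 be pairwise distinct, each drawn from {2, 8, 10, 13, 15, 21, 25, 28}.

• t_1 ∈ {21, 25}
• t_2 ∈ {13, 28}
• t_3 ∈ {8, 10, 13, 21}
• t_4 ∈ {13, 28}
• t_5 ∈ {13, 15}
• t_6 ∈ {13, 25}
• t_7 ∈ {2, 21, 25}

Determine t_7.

The 2 variables t_2 and t_4 are confined to {13, 28}, which locks those values in; drop them from t_3, t_5, t_6.
That leaves t_5 = 15.
t_6 has just one choice, so t_6 = 25. Eliminate 25 elsewhere: t_1, t_7.
t_1 has just one choice, so t_1 = 21. Remove 21 from t_3, t_7.
So t_7 = 2.

2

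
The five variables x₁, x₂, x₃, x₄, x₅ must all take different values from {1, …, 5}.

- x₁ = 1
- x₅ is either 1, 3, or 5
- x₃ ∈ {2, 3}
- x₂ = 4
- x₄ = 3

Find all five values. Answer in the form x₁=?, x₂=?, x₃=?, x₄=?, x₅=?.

x₁ has just one choice, so x₁ = 1. So x₅ can't be 1.
That leaves x₂ = 4.
That leaves x₄ = 3. Strike 3 from x₃, x₅.
That leaves x₅ = 5.
That leaves x₃ = 2.

x₁=1, x₂=4, x₃=2, x₄=3, x₅=5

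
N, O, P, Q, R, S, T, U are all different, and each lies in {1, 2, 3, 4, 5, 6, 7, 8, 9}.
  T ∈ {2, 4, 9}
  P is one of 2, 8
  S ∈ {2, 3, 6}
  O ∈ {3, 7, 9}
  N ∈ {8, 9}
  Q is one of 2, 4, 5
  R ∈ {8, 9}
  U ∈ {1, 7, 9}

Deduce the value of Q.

5

N and R share exactly the 2 values {8, 9}; by pigeonhole those values go to them, so strike 8, 9 from O, P, T, U.
P has just one choice, so P = 2. Strike 2 from Q, S, T.
T has just one choice, so T = 4. Strike 4 from Q.
So Q = 5.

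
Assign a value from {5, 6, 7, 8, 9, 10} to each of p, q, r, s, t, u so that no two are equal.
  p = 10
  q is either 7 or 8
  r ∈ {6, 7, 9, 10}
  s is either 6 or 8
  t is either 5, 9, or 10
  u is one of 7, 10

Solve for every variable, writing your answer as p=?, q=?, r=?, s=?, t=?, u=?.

p has just one choice, so p = 10. So r, t, u can't be 10.
u has just one choice, so u = 7. So q, r can't be 7.
q has just one choice, so q = 8. Strike 8 from s.
s has just one choice, so s = 6. Strike 6 from r.
That leaves r = 9. Remove 9 from t.
t's domain is down to {5}, so t = 5.

p=10, q=8, r=9, s=6, t=5, u=7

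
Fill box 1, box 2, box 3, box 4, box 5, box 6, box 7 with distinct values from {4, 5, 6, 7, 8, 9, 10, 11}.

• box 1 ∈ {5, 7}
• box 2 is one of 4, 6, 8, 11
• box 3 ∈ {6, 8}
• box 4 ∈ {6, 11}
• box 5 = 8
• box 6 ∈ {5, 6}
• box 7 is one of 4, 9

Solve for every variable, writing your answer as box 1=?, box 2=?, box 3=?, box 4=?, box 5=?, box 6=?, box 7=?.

box 5 must be 8 (only option left). Eliminate 8 elsewhere: box 2, box 3.
That leaves box 3 = 6. So box 2, box 4, box 6 can't be 6.
box 4 has just one choice, so box 4 = 11. Eliminate 11 elsewhere: box 2.
box 6 must be 5 (only option left). Strike 5 from box 1.
box 1 has just one choice, so box 1 = 7.
That leaves box 2 = 4. Remove 4 from box 7.
box 7 has just one choice, so box 7 = 9.

box 1=7, box 2=4, box 3=6, box 4=11, box 5=8, box 6=5, box 7=9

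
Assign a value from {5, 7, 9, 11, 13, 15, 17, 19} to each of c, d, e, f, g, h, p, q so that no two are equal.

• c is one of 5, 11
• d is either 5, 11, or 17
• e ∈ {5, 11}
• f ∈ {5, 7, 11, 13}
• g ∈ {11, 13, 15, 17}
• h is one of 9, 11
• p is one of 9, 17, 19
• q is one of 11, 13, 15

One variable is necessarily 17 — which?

d

Among the 8 variables, 7 fits only f (and all 8 values in {5, 7, 9, 11, 13, 15, 17, 19} must be used), so f = 7.
The 7 still-open variables draw from only 7 values {5, 9, 11, 13, 15, 17, 19}, so each is used; only p can be 19, hence p = 19.
Among the 6 still-open variables, 9 fits only h (and all 6 values in {5, 9, 11, 13, 15, 17} must be used), so h = 9.
c and e between them cover only {5, 11} — a naked pair. Remove those values from d, g, q.
So 17 goes to d.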